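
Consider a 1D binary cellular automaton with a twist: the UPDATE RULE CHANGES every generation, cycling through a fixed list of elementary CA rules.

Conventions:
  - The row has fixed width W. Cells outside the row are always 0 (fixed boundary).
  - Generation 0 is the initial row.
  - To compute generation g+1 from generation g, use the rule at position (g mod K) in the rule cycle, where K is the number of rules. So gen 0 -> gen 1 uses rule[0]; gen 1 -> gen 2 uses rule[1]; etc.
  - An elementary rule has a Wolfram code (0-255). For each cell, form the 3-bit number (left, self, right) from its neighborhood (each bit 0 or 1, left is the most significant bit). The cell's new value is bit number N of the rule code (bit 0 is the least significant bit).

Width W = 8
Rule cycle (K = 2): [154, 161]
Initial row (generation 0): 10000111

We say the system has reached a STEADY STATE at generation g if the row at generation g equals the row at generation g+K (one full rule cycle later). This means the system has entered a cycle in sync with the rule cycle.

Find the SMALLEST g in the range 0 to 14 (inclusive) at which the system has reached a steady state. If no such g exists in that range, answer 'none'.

Answer: 6

Derivation:
Gen 0: 10000111
Gen 1 (rule 154): 01001110
Gen 2 (rule 161): 00000100
Gen 3 (rule 154): 00001010
Gen 4 (rule 161): 11100100
Gen 5 (rule 154): 11011010
Gen 6 (rule 161): 00100100
Gen 7 (rule 154): 01011010
Gen 8 (rule 161): 00100100
Gen 9 (rule 154): 01011010
Gen 10 (rule 161): 00100100
Gen 11 (rule 154): 01011010
Gen 12 (rule 161): 00100100
Gen 13 (rule 154): 01011010
Gen 14 (rule 161): 00100100
Gen 15 (rule 154): 01011010
Gen 16 (rule 161): 00100100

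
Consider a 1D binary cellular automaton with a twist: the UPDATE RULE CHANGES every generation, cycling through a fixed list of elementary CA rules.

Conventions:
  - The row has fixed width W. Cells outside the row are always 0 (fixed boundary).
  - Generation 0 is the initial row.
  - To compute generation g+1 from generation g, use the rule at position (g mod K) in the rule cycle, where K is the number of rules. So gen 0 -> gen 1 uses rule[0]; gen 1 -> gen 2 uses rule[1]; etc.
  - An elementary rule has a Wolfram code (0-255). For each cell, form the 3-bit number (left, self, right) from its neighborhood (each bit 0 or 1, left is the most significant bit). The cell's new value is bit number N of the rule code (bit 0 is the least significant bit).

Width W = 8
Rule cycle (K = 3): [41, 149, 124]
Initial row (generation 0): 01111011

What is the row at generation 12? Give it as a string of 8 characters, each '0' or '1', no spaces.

Answer: 11011111

Derivation:
Gen 0: 01111011
Gen 1 (rule 41): 01000110
Gen 2 (rule 149): 01110001
Gen 3 (rule 124): 01011001
Gen 4 (rule 41): 00110000
Gen 5 (rule 149): 10001111
Gen 6 (rule 124): 11001001
Gen 7 (rule 41): 10000000
Gen 8 (rule 149): 11111111
Gen 9 (rule 124): 10000001
Gen 10 (rule 41): 00111100
Gen 11 (rule 149): 10011011
Gen 12 (rule 124): 11011111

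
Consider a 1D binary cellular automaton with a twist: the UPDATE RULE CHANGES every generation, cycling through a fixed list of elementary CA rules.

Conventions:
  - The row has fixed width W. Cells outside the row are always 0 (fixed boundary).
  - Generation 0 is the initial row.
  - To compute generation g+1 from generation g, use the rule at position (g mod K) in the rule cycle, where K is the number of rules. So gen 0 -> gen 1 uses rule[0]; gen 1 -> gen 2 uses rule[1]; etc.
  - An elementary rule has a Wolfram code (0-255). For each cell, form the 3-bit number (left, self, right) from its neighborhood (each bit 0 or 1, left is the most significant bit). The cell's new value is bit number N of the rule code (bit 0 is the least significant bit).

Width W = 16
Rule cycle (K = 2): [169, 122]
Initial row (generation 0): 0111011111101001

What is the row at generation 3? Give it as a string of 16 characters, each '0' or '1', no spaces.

Gen 0: 0111011111101001
Gen 1 (rule 169): 0110111111010000
Gen 2 (rule 122): 1111100001101000
Gen 3 (rule 169): 1111001101010011

Answer: 1111001101010011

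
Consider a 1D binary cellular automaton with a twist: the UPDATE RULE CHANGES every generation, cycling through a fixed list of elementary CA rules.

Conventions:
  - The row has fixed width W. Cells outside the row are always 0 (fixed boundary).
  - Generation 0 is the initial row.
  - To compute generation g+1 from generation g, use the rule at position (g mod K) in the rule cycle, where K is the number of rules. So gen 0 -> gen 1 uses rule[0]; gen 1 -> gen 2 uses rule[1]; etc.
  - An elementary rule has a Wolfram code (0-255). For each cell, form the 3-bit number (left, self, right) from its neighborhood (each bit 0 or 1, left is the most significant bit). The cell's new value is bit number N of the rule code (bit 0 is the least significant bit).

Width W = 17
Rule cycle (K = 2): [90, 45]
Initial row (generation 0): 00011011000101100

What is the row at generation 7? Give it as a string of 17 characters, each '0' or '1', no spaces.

Gen 0: 00011011000101100
Gen 1 (rule 90): 00111011101001110
Gen 2 (rule 45): 10100110011001000
Gen 3 (rule 90): 00011111111110100
Gen 4 (rule 45): 11010000000001101
Gen 5 (rule 90): 11001000000011100
Gen 6 (rule 45): 10001011111010001
Gen 7 (rule 90): 01010010001001010

Answer: 01010010001001010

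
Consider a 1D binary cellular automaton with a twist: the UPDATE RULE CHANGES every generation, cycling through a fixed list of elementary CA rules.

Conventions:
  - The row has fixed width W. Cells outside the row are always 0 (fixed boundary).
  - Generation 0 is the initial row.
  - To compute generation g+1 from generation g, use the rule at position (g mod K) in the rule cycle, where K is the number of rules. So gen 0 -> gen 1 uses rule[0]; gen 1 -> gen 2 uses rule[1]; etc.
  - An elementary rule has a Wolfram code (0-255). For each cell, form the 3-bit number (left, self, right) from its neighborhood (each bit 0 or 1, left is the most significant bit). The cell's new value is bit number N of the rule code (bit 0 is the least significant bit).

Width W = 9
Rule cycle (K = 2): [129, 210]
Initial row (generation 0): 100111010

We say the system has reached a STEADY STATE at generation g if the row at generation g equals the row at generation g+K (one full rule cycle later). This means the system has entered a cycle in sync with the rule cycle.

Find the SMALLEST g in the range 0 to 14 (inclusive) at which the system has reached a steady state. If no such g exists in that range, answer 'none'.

Answer: none

Derivation:
Gen 0: 100111010
Gen 1 (rule 129): 000010000
Gen 2 (rule 210): 000101000
Gen 3 (rule 129): 110000011
Gen 4 (rule 210): 011000101
Gen 5 (rule 129): 000010000
Gen 6 (rule 210): 000101000
Gen 7 (rule 129): 110000011
Gen 8 (rule 210): 011000101
Gen 9 (rule 129): 000010000
Gen 10 (rule 210): 000101000
Gen 11 (rule 129): 110000011
Gen 12 (rule 210): 011000101
Gen 13 (rule 129): 000010000
Gen 14 (rule 210): 000101000
Gen 15 (rule 129): 110000011
Gen 16 (rule 210): 011000101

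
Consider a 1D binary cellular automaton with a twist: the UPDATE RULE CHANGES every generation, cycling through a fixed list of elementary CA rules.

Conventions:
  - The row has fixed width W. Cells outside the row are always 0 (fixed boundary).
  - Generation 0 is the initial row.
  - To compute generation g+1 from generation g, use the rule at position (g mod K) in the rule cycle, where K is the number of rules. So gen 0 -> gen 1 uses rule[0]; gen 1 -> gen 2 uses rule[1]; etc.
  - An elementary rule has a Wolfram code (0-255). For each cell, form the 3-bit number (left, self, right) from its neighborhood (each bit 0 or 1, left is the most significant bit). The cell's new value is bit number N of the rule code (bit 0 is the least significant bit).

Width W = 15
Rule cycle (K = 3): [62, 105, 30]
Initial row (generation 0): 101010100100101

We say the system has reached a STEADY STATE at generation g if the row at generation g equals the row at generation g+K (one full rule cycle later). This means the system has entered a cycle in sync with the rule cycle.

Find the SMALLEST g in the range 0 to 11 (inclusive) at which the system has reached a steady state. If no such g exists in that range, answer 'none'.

Gen 0: 101010100100101
Gen 1 (rule 62): 111111111111111
Gen 2 (rule 105): 100000000000001
Gen 3 (rule 30): 110000000000011
Gen 4 (rule 62): 101000000000110
Gen 5 (rule 105): 010011111110110
Gen 6 (rule 30): 111110000000101
Gen 7 (rule 62): 100001000001111
Gen 8 (rule 105): 001100011101001
Gen 9 (rule 30): 011010110001111
Gen 10 (rule 62): 110111101011000
Gen 11 (rule 105): 111100110111011
Gen 12 (rule 30): 100011100100010
Gen 13 (rule 62): 110110011110111
Gen 14 (rule 105): 111110010011101

Answer: none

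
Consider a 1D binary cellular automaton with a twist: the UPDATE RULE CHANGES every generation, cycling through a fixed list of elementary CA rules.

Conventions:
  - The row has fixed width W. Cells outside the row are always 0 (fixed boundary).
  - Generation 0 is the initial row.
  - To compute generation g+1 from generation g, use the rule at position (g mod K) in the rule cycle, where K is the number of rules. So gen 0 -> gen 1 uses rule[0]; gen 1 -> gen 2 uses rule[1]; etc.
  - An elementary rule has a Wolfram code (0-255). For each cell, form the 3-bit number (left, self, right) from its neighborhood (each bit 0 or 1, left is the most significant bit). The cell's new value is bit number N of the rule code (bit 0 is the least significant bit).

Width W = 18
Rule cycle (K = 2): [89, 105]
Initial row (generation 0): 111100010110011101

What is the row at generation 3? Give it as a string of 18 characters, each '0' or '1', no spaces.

Gen 0: 111100010110011101
Gen 1 (rule 89): 100111000111010100
Gen 2 (rule 105): 000101010101101001
Gen 3 (rule 89): 110000000001100100

Answer: 110000000001100100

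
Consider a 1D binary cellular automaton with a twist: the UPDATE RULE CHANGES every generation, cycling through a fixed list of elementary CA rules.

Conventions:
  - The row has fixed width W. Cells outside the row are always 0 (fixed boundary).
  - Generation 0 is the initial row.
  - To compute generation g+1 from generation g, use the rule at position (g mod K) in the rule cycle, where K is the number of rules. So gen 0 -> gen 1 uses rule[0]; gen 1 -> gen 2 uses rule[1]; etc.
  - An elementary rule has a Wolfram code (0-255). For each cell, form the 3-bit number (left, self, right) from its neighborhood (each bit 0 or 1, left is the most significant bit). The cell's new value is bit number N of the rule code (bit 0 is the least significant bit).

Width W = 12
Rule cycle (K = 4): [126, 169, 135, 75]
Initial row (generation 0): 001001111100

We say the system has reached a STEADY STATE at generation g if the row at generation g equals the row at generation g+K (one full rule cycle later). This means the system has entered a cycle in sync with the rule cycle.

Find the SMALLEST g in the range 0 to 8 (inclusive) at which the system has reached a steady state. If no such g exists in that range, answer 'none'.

Answer: none

Derivation:
Gen 0: 001001111100
Gen 1 (rule 126): 011111000110
Gen 2 (rule 169): 011110010100
Gen 3 (rule 135): 101100110101
Gen 4 (rule 75): 001101110000
Gen 5 (rule 126): 011111011000
Gen 6 (rule 169): 011110110011
Gen 7 (rule 135): 101100000100
Gen 8 (rule 75): 001101111001
Gen 9 (rule 126): 011111001111
Gen 10 (rule 169): 011110001110
Gen 11 (rule 135): 101100110100
Gen 12 (rule 75): 001101110001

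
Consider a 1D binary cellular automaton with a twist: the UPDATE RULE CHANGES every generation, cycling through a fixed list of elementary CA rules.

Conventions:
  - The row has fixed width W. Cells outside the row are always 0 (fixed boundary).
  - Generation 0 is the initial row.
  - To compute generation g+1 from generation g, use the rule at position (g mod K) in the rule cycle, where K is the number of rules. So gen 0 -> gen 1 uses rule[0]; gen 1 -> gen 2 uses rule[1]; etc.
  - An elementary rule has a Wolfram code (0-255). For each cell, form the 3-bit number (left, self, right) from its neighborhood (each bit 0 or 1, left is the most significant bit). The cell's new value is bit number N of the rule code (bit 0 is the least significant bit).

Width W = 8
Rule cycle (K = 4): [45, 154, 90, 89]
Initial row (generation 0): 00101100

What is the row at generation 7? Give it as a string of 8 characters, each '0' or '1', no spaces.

Gen 0: 00101100
Gen 1 (rule 45): 10111001
Gen 2 (rule 154): 00110110
Gen 3 (rule 90): 01110111
Gen 4 (rule 89): 01010101
Gen 5 (rule 45): 01111111
Gen 6 (rule 154): 11111110
Gen 7 (rule 90): 10000011

Answer: 10000011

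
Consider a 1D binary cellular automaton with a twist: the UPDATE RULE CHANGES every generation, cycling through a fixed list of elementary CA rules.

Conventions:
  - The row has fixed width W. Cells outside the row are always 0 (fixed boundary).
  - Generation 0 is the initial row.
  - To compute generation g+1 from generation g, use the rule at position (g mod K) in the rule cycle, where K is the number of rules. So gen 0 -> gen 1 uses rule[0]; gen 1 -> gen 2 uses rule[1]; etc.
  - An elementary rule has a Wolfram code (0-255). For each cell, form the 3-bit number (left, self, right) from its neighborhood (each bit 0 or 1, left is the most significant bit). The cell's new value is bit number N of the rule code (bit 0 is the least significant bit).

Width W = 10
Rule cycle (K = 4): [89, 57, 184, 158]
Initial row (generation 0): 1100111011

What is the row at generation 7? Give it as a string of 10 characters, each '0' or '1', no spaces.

Gen 0: 1100111011
Gen 1 (rule 89): 1110101011
Gen 2 (rule 57): 1001010110
Gen 3 (rule 184): 0100101101
Gen 4 (rule 158): 1111101001
Gen 5 (rule 89): 1000100100
Gen 6 (rule 57): 0110010011
Gen 7 (rule 184): 0101001010

Answer: 0101001010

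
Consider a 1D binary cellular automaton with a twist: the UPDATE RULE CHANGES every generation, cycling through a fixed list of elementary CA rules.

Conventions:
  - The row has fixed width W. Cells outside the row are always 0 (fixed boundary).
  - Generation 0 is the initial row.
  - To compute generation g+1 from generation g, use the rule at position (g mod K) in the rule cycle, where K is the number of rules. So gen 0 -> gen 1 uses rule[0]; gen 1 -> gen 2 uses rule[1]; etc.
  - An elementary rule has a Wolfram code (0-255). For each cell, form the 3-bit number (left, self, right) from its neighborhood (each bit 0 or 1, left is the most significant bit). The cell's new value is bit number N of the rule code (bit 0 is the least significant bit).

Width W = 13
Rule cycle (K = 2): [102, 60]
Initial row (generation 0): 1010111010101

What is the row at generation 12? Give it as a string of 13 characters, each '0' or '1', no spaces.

Answer: 1010110100010

Derivation:
Gen 0: 1010111010101
Gen 1 (rule 102): 1111001111111
Gen 2 (rule 60): 1000101000000
Gen 3 (rule 102): 1001111000000
Gen 4 (rule 60): 1101000100000
Gen 5 (rule 102): 0111001100000
Gen 6 (rule 60): 0100101010000
Gen 7 (rule 102): 1101111110000
Gen 8 (rule 60): 1011000001000
Gen 9 (rule 102): 1101000011000
Gen 10 (rule 60): 1011100010100
Gen 11 (rule 102): 1100100111100
Gen 12 (rule 60): 1010110100010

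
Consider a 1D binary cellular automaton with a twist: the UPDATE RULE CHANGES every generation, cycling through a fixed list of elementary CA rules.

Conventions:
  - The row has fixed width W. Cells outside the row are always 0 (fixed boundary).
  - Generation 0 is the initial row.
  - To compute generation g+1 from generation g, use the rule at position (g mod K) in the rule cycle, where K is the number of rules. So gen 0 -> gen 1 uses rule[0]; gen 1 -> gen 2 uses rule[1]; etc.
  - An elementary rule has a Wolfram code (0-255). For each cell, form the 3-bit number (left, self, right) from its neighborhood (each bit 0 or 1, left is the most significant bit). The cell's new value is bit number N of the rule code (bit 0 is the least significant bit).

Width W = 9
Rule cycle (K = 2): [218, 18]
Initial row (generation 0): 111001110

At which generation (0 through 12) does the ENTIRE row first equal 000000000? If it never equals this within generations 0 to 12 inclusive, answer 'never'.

Answer: 2

Derivation:
Gen 0: 111001110
Gen 1 (rule 218): 111111111
Gen 2 (rule 18): 000000000
Gen 3 (rule 218): 000000000
Gen 4 (rule 18): 000000000
Gen 5 (rule 218): 000000000
Gen 6 (rule 18): 000000000
Gen 7 (rule 218): 000000000
Gen 8 (rule 18): 000000000
Gen 9 (rule 218): 000000000
Gen 10 (rule 18): 000000000
Gen 11 (rule 218): 000000000
Gen 12 (rule 18): 000000000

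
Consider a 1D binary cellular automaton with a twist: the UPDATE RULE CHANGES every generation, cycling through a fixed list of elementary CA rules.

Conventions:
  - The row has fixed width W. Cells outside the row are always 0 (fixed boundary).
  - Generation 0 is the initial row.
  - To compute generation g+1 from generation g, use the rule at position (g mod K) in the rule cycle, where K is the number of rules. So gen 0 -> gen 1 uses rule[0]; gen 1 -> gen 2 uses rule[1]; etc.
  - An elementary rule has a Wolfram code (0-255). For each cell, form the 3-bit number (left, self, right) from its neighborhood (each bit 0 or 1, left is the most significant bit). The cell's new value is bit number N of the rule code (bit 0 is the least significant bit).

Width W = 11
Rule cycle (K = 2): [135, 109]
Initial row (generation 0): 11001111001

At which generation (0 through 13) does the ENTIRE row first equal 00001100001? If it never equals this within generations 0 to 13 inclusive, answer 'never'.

Gen 0: 11001111001
Gen 1 (rule 135): 00010110011
Gen 2 (rule 109): 11011110011
Gen 3 (rule 135): 00001100100
Gen 4 (rule 109): 11101100101
Gen 5 (rule 135): 01000001101
Gen 6 (rule 109): 01011101111
Gen 7 (rule 135): 11001000110
Gen 8 (rule 109): 11001010110
Gen 9 (rule 135): 00011010000
Gen 10 (rule 109): 11011110111
Gen 11 (rule 135): 00001100010
Gen 12 (rule 109): 11101101010
Gen 13 (rule 135): 01000001010

Answer: never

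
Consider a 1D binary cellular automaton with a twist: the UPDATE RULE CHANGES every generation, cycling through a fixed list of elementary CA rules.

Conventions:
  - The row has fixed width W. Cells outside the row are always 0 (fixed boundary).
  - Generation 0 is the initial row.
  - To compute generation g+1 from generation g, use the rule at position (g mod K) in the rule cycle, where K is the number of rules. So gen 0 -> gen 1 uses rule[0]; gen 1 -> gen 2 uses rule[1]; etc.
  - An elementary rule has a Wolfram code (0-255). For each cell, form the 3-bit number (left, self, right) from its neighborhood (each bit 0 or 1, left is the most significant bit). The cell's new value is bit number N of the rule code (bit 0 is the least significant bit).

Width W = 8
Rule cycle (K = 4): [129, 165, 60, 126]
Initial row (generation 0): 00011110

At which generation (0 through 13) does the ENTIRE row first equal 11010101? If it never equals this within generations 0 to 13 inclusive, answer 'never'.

Gen 0: 00011110
Gen 1 (rule 129): 11001100
Gen 2 (rule 165): 00000001
Gen 3 (rule 60): 00000001
Gen 4 (rule 126): 00000011
Gen 5 (rule 129): 11111000
Gen 6 (rule 165): 01110011
Gen 7 (rule 60): 01001010
Gen 8 (rule 126): 11111111
Gen 9 (rule 129): 01111110
Gen 10 (rule 165): 00111100
Gen 11 (rule 60): 00100010
Gen 12 (rule 126): 01110111
Gen 13 (rule 129): 00100010

Answer: never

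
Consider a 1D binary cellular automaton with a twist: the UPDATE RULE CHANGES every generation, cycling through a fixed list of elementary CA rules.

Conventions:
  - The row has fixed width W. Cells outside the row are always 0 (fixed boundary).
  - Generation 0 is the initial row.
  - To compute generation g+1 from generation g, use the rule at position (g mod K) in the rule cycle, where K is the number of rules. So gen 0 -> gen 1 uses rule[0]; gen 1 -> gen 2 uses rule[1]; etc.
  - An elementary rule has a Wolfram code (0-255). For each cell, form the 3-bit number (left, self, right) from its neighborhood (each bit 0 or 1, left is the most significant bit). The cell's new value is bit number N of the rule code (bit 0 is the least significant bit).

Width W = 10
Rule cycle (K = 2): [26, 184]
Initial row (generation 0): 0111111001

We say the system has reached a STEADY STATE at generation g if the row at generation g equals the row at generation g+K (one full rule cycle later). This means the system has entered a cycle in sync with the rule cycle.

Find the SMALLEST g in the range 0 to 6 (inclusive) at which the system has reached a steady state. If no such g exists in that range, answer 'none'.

Gen 0: 0111111001
Gen 1 (rule 26): 1100000110
Gen 2 (rule 184): 1010000101
Gen 3 (rule 26): 0001001000
Gen 4 (rule 184): 0000100100
Gen 5 (rule 26): 0001011010
Gen 6 (rule 184): 0000110101
Gen 7 (rule 26): 0001100000
Gen 8 (rule 184): 0001010000

Answer: none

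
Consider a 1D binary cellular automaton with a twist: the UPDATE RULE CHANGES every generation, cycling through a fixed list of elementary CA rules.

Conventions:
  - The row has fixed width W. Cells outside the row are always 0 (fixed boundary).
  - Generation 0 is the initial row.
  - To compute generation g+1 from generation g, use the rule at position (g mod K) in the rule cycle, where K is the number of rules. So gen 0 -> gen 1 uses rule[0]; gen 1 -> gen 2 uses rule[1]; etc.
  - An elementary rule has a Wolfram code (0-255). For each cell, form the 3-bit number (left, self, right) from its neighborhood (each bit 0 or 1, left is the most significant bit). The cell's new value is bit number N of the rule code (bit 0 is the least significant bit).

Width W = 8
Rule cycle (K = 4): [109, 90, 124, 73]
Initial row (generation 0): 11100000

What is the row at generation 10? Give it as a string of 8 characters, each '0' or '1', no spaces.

Gen 0: 11100000
Gen 1 (rule 109): 10101111
Gen 2 (rule 90): 00001001
Gen 3 (rule 124): 00001101
Gen 4 (rule 73): 11101100
Gen 5 (rule 109): 10111101
Gen 6 (rule 90): 00100100
Gen 7 (rule 124): 00110110
Gen 8 (rule 73): 10110110
Gen 9 (rule 109): 11111110
Gen 10 (rule 90): 10000011

Answer: 10000011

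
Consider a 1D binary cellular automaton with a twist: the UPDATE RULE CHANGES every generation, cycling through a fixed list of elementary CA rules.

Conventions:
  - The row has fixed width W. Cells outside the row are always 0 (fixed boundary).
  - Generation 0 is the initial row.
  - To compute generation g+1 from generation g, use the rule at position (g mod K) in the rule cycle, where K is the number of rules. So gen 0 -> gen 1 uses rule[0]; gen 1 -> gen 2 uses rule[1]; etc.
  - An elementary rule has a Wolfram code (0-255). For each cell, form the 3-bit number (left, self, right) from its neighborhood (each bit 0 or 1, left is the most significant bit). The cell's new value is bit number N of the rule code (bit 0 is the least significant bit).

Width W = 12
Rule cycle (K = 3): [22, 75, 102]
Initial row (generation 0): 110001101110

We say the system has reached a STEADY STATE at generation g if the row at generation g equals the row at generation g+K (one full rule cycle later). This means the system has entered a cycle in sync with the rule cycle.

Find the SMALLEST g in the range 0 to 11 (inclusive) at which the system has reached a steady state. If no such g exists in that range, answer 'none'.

Gen 0: 110001101110
Gen 1 (rule 22): 001010000001
Gen 2 (rule 75): 110000111110
Gen 3 (rule 102): 010001000010
Gen 4 (rule 22): 111011100111
Gen 5 (rule 75): 101010101101
Gen 6 (rule 102): 111111110111
Gen 7 (rule 22): 000000000000
Gen 8 (rule 75): 111111111111
Gen 9 (rule 102): 000000000001
Gen 10 (rule 22): 000000000011
Gen 11 (rule 75): 111111111111
Gen 12 (rule 102): 000000000001
Gen 13 (rule 22): 000000000011
Gen 14 (rule 75): 111111111111

Answer: 8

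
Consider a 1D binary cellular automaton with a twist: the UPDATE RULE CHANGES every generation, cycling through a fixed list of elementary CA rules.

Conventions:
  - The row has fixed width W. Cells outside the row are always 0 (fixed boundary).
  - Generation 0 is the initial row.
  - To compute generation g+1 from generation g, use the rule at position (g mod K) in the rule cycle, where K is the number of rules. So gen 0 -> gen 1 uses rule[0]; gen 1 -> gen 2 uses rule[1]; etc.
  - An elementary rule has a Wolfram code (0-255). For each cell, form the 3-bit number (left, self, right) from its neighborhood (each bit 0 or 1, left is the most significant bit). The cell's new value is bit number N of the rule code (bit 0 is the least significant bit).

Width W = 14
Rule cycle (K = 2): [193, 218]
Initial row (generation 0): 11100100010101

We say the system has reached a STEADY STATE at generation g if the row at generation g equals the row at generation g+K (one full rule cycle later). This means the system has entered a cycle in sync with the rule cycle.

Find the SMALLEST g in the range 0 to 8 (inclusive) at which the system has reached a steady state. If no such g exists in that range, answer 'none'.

Answer: 8

Derivation:
Gen 0: 11100100010101
Gen 1 (rule 193): 01100001000000
Gen 2 (rule 218): 11110010100000
Gen 3 (rule 193): 01110000001111
Gen 4 (rule 218): 11111000011111
Gen 5 (rule 193): 01111011001111
Gen 6 (rule 218): 11111011111111
Gen 7 (rule 193): 01111001111111
Gen 8 (rule 218): 11111111111111
Gen 9 (rule 193): 01111111111111
Gen 10 (rule 218): 11111111111111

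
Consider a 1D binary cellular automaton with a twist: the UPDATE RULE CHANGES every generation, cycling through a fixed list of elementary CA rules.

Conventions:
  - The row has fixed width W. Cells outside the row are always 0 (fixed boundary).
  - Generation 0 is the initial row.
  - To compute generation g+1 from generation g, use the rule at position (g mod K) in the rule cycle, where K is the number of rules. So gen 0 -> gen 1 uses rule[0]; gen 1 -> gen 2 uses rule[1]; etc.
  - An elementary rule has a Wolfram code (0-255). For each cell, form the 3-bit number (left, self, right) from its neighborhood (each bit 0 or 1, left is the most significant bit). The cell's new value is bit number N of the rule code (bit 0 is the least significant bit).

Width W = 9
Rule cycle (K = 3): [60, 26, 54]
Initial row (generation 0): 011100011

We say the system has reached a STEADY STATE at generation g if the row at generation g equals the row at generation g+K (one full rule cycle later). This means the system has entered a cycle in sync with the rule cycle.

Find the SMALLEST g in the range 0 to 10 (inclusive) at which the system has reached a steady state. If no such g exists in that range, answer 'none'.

Answer: none

Derivation:
Gen 0: 011100011
Gen 1 (rule 60): 010010010
Gen 2 (rule 26): 101101101
Gen 3 (rule 54): 110010011
Gen 4 (rule 60): 101011010
Gen 5 (rule 26): 000010001
Gen 6 (rule 54): 000111011
Gen 7 (rule 60): 000100110
Gen 8 (rule 26): 001011101
Gen 9 (rule 54): 011100011
Gen 10 (rule 60): 010010010
Gen 11 (rule 26): 101101101
Gen 12 (rule 54): 110010011
Gen 13 (rule 60): 101011010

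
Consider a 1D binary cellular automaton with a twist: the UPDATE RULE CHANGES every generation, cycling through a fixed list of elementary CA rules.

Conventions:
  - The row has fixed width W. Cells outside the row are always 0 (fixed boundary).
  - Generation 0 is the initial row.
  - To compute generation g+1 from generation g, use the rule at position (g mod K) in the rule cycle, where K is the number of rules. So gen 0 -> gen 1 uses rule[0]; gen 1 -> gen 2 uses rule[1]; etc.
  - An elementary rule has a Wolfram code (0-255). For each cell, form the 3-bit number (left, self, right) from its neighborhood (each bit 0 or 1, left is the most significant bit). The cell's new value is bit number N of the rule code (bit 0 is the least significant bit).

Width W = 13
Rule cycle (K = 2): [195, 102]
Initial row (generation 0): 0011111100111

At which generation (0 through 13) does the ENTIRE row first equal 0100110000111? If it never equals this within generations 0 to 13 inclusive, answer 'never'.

Answer: 13

Derivation:
Gen 0: 0011111100111
Gen 1 (rule 195): 1101111101011
Gen 2 (rule 102): 0110000111101
Gen 3 (rule 195): 1010111011100
Gen 4 (rule 102): 1111001100100
Gen 5 (rule 195): 0111010101001
Gen 6 (rule 102): 1001111111011
Gen 7 (rule 195): 0010111111001
Gen 8 (rule 102): 0111000001011
Gen 9 (rule 195): 1011011110001
Gen 10 (rule 102): 1101100010011
Gen 11 (rule 195): 0100101100101
Gen 12 (rule 102): 1101110101111
Gen 13 (rule 195): 0100110000111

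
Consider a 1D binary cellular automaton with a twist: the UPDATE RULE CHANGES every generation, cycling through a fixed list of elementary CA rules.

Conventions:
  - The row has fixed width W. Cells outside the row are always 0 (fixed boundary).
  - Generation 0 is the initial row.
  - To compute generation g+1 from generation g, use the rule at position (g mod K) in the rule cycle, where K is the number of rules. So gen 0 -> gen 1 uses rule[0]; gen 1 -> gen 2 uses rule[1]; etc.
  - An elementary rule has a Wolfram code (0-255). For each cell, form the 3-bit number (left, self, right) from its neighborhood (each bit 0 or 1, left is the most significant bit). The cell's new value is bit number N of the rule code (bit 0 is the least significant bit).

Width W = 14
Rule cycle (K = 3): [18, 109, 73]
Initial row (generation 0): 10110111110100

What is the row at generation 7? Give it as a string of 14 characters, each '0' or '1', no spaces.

Gen 0: 10110111110100
Gen 1 (rule 18): 00000000000010
Gen 2 (rule 109): 11111111111010
Gen 3 (rule 73): 10000000001000
Gen 4 (rule 18): 01000000010100
Gen 5 (rule 109): 01011111011101
Gen 6 (rule 73): 00010001010100
Gen 7 (rule 18): 00101010000010

Answer: 00101010000010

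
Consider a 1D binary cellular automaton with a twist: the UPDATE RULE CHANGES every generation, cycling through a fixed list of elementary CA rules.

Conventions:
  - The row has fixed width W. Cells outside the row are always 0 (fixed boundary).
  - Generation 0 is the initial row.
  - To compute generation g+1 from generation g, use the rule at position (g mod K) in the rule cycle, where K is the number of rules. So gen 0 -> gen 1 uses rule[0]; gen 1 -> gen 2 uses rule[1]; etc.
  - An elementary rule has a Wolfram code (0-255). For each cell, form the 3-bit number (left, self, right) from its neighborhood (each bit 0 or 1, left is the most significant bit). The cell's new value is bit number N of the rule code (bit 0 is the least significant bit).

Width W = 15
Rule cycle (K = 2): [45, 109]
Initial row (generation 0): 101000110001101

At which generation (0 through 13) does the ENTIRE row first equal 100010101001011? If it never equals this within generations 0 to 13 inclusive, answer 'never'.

Gen 0: 101000110001101
Gen 1 (rule 45): 111010100101011
Gen 2 (rule 109): 101111100111111
Gen 3 (rule 45): 111000000100000
Gen 4 (rule 109): 101011110101111
Gen 5 (rule 45): 111110001111000
Gen 6 (rule 109): 100010101001011
Gen 7 (rule 45): 101011111001110
Gen 8 (rule 109): 111110001001010
Gen 9 (rule 45): 100000101001110
Gen 10 (rule 109): 101110111001010
Gen 11 (rule 45): 111001100001110
Gen 12 (rule 109): 101001101101010
Gen 13 (rule 45): 111001011011110

Answer: 6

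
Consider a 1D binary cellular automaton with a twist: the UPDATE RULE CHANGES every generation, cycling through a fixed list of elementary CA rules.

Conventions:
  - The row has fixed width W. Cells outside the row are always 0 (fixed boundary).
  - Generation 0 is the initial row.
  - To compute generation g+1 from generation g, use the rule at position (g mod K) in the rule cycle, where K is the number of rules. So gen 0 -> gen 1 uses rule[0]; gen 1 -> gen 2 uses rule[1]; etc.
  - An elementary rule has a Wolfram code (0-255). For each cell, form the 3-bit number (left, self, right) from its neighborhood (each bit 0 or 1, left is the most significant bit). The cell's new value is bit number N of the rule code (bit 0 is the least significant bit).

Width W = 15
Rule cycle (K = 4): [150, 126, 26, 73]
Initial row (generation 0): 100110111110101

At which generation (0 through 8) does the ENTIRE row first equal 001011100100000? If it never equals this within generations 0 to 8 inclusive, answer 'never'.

Answer: 3

Derivation:
Gen 0: 100110111110101
Gen 1 (rule 150): 111000011100101
Gen 2 (rule 126): 101100110111111
Gen 3 (rule 26): 001011100100000
Gen 4 (rule 73): 100010100001111
Gen 5 (rule 150): 110110110010110
Gen 6 (rule 126): 111111111111111
Gen 7 (rule 26): 100000000000000
Gen 8 (rule 73): 001111111111111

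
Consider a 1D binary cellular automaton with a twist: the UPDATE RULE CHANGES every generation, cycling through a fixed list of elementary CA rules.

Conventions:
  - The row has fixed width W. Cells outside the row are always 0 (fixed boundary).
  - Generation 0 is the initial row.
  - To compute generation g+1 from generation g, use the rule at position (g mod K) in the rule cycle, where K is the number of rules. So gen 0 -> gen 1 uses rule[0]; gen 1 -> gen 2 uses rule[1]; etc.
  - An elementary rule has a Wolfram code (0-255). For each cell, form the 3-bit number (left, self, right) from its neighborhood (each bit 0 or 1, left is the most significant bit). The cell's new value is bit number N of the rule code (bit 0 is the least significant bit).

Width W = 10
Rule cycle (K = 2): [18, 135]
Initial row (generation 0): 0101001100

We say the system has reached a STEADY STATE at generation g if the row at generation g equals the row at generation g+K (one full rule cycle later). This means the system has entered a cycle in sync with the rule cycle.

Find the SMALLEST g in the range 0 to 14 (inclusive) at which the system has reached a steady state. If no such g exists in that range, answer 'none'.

Answer: 5

Derivation:
Gen 0: 0101001100
Gen 1 (rule 18): 1000110010
Gen 2 (rule 135): 1011000110
Gen 3 (rule 18): 0000101001
Gen 4 (rule 135): 1111101011
Gen 5 (rule 18): 0000000000
Gen 6 (rule 135): 1111111111
Gen 7 (rule 18): 0000000000
Gen 8 (rule 135): 1111111111
Gen 9 (rule 18): 0000000000
Gen 10 (rule 135): 1111111111
Gen 11 (rule 18): 0000000000
Gen 12 (rule 135): 1111111111
Gen 13 (rule 18): 0000000000
Gen 14 (rule 135): 1111111111
Gen 15 (rule 18): 0000000000
Gen 16 (rule 135): 1111111111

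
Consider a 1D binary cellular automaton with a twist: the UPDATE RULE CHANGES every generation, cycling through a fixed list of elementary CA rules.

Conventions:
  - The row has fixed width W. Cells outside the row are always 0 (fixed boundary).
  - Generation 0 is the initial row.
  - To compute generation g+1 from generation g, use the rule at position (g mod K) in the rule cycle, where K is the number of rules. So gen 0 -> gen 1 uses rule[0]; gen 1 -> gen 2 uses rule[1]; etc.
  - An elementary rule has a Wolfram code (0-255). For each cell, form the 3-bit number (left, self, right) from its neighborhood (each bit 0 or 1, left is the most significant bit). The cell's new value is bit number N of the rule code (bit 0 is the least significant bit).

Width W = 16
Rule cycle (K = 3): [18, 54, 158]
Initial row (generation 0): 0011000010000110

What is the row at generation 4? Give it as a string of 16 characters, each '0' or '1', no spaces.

Gen 0: 0011000010000110
Gen 1 (rule 18): 0100100101001001
Gen 2 (rule 54): 1111111111111111
Gen 3 (rule 158): 1111111111111110
Gen 4 (rule 18): 0000000000000001

Answer: 0000000000000001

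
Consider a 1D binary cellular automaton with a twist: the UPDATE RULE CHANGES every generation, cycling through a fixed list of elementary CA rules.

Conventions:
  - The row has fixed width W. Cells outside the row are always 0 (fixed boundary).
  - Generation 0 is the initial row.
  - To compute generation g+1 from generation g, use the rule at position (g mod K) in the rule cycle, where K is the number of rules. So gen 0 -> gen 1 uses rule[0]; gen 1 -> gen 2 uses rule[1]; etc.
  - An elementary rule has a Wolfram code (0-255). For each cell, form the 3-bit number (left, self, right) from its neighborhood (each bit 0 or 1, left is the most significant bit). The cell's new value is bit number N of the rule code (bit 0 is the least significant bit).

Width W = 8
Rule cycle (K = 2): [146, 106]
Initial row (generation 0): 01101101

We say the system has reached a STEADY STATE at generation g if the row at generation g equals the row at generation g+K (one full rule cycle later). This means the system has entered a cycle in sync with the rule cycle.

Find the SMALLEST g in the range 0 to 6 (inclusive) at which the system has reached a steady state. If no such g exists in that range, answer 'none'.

Gen 0: 01101101
Gen 1 (rule 146): 10000000
Gen 2 (rule 106): 00000000
Gen 3 (rule 146): 00000000
Gen 4 (rule 106): 00000000
Gen 5 (rule 146): 00000000
Gen 6 (rule 106): 00000000
Gen 7 (rule 146): 00000000
Gen 8 (rule 106): 00000000

Answer: 2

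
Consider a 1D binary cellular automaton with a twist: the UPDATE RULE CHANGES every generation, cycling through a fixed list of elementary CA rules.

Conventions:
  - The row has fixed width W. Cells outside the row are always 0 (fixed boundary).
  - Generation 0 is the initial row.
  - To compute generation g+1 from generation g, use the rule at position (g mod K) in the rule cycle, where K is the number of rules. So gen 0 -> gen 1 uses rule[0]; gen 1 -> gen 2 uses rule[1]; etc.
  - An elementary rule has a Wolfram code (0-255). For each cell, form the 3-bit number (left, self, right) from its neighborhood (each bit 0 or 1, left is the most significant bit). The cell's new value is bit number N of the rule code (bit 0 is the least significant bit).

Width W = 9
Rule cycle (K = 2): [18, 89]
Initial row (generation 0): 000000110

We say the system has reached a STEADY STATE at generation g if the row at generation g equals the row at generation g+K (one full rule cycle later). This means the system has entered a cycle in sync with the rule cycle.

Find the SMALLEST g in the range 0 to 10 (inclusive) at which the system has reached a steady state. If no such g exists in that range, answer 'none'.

Answer: 7

Derivation:
Gen 0: 000000110
Gen 1 (rule 18): 000001001
Gen 2 (rule 89): 111100100
Gen 3 (rule 18): 000011010
Gen 4 (rule 89): 111011001
Gen 5 (rule 18): 000000110
Gen 6 (rule 89): 111110111
Gen 7 (rule 18): 000000000
Gen 8 (rule 89): 111111111
Gen 9 (rule 18): 000000000
Gen 10 (rule 89): 111111111
Gen 11 (rule 18): 000000000
Gen 12 (rule 89): 111111111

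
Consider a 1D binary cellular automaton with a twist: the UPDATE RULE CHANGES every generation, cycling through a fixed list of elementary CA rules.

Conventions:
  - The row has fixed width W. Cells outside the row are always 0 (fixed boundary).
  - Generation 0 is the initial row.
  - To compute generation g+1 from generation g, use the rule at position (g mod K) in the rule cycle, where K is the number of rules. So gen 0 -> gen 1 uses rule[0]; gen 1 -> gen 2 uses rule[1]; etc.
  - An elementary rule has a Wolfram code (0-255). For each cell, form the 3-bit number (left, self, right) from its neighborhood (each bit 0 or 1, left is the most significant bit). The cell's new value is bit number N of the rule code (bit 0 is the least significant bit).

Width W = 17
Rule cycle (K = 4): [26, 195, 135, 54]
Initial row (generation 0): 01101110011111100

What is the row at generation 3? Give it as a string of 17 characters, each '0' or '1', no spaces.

Gen 0: 01101110011111100
Gen 1 (rule 26): 11001001110000010
Gen 2 (rule 195): 01010010110111100
Gen 3 (rule 135): 11010110000011001

Answer: 11010110000011001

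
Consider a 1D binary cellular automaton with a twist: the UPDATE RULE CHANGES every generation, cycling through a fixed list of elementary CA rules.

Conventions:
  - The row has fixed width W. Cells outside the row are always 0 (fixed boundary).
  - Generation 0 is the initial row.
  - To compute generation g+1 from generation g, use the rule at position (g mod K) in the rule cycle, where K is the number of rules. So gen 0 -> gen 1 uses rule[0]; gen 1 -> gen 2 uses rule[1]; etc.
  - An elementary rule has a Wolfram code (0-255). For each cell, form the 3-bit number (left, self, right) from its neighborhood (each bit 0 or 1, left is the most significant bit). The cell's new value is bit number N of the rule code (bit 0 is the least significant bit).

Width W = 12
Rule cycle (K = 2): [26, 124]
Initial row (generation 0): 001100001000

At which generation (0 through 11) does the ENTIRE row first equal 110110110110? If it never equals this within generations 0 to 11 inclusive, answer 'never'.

Answer: never

Derivation:
Gen 0: 001100001000
Gen 1 (rule 26): 011010010100
Gen 2 (rule 124): 011111011110
Gen 3 (rule 26): 110000010001
Gen 4 (rule 124): 111000011001
Gen 5 (rule 26): 100100110110
Gen 6 (rule 124): 110110111111
Gen 7 (rule 26): 100100100000
Gen 8 (rule 124): 110110110000
Gen 9 (rule 26): 100100101000
Gen 10 (rule 124): 110110111100
Gen 11 (rule 26): 100100100010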